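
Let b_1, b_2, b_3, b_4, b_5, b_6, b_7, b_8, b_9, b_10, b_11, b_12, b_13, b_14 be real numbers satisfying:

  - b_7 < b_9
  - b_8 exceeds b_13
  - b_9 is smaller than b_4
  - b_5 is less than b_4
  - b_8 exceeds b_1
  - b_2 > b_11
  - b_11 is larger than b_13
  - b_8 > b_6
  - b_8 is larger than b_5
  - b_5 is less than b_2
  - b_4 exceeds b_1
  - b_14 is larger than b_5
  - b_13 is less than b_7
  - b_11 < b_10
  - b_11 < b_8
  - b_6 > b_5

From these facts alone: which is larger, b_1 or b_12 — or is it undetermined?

Following every chain through b_1: above b_1 we get b_8, b_4.
b_12 is not reached, and no chain runs the other way from b_12 to b_1.
So the given relations leave the order of b_1 and b_12 undetermined.

undetermined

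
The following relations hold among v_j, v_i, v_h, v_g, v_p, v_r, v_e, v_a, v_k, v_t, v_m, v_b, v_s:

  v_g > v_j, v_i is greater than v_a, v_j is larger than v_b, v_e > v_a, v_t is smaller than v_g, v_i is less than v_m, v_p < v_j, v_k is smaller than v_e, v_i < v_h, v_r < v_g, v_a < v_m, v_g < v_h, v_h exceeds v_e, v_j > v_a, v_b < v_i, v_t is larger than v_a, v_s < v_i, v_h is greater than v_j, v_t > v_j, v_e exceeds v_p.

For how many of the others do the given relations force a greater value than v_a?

7

From v_a the given relations immediately reach v_j, v_t, v_i, v_m, v_e.
From those, v_g, v_h — 7 in total.
No other element is forced above v_a by the given relations, so the count is 7.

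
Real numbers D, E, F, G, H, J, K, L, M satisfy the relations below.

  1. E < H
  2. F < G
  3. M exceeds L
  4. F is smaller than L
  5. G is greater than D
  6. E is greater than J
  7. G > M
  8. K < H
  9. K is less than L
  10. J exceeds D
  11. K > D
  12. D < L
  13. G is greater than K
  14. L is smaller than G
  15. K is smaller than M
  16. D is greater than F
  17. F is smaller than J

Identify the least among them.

F

D is not least since F < D; K is not least since D < K; L is not least since F < L; J is not least since F < J; M is not least since K < M; E is not least since J < E; G is not least since F < G; H is not least since E < H.
Only F has nothing below it, so F is the least.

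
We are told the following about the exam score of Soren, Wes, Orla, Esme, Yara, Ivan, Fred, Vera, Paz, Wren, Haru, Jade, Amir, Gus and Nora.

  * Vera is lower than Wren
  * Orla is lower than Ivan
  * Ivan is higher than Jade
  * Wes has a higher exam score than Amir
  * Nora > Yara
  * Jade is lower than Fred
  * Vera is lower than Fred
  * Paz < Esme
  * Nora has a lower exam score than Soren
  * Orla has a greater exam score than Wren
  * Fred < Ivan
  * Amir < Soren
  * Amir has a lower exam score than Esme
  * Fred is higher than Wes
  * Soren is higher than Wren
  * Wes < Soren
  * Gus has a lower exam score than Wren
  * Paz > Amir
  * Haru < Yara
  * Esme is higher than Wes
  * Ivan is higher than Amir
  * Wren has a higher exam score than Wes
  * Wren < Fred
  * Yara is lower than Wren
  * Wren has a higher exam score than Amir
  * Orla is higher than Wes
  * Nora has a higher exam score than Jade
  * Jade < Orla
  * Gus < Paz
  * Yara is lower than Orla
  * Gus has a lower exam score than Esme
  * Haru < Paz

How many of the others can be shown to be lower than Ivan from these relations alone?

10

Directly below Ivan: Jade, Amir, Orla, Fred.
One step further: Yara, Vera, Wes, Wren (8 so far).
One step further: Gus, Haru (10 so far).
No other element is forced below Ivan by the given relations, so the count is 10.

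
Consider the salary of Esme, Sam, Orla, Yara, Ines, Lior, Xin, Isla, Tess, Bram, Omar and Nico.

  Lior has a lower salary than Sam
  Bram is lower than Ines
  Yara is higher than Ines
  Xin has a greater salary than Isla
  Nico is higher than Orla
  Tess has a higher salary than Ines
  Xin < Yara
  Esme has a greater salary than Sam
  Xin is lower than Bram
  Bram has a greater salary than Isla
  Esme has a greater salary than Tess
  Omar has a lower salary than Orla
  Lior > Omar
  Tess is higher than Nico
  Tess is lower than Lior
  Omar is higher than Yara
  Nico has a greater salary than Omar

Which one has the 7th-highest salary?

The consecutive relations fix a unique order: Isla < Xin < Bram < Ines < Yara < Omar < Orla < Nico < Tess < Lior < Sam < Esme.
Counting 7 from the largest end gives Omar.

Omar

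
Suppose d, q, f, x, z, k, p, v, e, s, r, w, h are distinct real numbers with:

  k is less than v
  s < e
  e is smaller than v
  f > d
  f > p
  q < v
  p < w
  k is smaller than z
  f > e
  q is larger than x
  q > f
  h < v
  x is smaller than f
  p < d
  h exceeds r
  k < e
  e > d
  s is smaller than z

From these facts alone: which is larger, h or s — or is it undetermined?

undetermined

Following every chain through s: above s we get e, f, q, v, z.
h is not reached, and no chain runs the other way from h to s.
So the given relations leave the order of s and h undetermined.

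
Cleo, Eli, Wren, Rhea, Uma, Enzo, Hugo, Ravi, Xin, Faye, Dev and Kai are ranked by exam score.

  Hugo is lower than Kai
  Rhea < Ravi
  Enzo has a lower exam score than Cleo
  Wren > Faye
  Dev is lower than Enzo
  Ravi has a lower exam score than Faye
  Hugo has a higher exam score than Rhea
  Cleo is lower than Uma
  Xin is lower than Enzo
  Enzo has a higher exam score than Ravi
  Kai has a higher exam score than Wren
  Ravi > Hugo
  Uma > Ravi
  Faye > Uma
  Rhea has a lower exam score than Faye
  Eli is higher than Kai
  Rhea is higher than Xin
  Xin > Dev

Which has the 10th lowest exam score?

Chaining the given pairs: Dev < Xin < Rhea < Hugo < Ravi < Enzo < Cleo < Uma < Faye < Wren < Kai < Eli.
The 10th smallest is Wren.

Wren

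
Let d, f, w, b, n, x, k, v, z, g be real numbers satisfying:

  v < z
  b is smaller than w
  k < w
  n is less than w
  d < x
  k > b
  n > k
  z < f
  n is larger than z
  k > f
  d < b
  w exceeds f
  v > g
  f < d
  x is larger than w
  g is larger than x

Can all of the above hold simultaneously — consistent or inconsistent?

inconsistent

We have g < v stated directly, yet also v < z < f < d < b < k < n < w < x < g by chaining the others — so v < g. Contradiction.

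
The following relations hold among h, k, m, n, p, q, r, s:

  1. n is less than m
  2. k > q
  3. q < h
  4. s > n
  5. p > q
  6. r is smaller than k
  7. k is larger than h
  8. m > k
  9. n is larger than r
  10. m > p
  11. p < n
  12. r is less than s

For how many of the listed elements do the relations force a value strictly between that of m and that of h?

The relations place h below m. An element lies strictly between them when it is forced above h and also forced below m.
Above h: {k}. Below m: {q, r, p, n, k}.
Intersection: {k} — 1.

1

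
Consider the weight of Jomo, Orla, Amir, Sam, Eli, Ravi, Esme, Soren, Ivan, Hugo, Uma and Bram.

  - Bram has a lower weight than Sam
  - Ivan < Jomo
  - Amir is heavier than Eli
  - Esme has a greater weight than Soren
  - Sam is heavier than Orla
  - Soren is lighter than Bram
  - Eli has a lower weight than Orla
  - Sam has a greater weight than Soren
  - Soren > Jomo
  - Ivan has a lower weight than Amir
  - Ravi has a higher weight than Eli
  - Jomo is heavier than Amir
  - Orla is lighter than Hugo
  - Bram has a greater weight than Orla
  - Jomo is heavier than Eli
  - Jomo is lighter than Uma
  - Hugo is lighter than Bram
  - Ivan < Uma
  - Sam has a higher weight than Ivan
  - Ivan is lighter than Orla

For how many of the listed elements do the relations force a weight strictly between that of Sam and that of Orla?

2

The relations place Orla below Sam. An element lies strictly between them when it is forced above Orla and also forced below Sam.
Above Orla: {Hugo, Bram}. Below Sam: {Eli, Ivan, Amir, Jomo, Soren, Hugo, Bram}.
Intersection: {Hugo, Bram} — 2.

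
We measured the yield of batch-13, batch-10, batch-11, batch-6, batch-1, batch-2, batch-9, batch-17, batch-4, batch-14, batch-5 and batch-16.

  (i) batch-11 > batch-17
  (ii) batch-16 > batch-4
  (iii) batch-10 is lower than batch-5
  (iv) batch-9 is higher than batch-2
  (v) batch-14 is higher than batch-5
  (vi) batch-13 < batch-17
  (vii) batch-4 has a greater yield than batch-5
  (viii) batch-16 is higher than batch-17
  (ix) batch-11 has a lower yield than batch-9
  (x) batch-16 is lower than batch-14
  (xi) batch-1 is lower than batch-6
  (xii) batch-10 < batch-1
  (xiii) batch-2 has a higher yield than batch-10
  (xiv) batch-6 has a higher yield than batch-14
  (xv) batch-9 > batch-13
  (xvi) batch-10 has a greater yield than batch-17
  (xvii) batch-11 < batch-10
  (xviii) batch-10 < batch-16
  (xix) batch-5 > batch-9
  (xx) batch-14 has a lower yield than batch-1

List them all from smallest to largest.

Each adjacent pair is fixed by a given relation: batch-13 < batch-17; batch-17 < batch-11; batch-11 < batch-10; batch-10 < batch-2; batch-2 < batch-9; batch-9 < batch-5; batch-5 < batch-4; batch-4 < batch-16; batch-16 < batch-14; batch-14 < batch-1; batch-1 < batch-6. Chaining them end to end gives the full order.

batch-13 < batch-17 < batch-11 < batch-10 < batch-2 < batch-9 < batch-5 < batch-4 < batch-16 < batch-14 < batch-1 < batch-6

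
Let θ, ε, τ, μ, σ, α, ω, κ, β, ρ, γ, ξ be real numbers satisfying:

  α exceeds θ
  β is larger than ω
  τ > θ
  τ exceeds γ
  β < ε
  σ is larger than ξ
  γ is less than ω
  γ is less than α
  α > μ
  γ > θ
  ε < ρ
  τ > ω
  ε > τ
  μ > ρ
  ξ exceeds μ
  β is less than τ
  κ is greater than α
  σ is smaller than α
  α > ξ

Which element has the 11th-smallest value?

α

Piecing the relations together gives one ordering: θ < γ < ω < β < τ < ε < ρ < μ < ξ < σ < α < κ.
The 11th smallest is α.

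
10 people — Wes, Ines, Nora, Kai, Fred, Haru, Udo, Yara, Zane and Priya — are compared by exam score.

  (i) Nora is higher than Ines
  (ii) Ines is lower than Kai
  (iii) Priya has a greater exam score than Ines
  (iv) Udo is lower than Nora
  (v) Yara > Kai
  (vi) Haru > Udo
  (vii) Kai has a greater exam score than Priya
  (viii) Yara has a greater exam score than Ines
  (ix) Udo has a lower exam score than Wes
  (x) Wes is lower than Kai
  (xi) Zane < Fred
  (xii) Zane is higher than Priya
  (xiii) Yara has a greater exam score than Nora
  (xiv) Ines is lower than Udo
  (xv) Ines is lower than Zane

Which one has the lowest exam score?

Chaining upward from Ines: directly above it, Priya, Udo, Zane, Nora, Kai, Yara; then Wes, Haru, Fred.
That covers every other element, and nothing is given below Ines, so Ines is the lowest exam score.

Ines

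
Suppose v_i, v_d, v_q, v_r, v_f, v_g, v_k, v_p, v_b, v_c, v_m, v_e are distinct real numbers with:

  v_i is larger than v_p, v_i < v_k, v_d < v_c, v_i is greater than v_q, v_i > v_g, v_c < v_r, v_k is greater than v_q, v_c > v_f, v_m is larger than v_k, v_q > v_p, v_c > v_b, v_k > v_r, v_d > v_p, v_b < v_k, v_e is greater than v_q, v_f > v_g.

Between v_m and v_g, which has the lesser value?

v_g

Chaining the given relations: v_g < v_f < v_c < v_r < v_k < v_m.
So v_g < v_m; v_g is the smaller of the two.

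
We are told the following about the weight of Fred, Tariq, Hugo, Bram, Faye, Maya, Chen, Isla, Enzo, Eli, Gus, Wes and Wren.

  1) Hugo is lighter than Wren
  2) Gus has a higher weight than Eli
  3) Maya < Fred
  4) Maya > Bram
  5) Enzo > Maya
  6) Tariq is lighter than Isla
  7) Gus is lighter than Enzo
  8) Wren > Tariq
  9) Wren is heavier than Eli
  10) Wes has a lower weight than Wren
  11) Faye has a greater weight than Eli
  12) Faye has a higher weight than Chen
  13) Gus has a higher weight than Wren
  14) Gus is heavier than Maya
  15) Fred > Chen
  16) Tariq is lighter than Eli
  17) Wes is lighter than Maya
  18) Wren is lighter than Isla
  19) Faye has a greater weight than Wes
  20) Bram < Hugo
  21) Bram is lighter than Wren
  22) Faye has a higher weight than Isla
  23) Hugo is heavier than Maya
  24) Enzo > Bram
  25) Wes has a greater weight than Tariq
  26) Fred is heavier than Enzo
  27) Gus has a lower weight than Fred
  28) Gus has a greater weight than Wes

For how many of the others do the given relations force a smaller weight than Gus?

7

From Gus the given relations immediately reach Eli, Wes, Maya, Wren.
From those, Bram, Tariq, Hugo — 7 in total.
Nothing else is reachable below Gus; 7 in all.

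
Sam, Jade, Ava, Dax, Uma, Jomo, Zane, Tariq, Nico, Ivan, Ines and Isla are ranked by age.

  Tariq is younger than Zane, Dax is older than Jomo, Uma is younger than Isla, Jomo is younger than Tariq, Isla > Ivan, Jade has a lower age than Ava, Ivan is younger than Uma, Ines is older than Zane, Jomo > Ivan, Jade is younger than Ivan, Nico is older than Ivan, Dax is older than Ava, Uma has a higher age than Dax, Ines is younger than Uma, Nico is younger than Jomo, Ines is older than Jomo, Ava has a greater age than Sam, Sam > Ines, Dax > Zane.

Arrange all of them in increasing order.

Nothing is placed below Jade, so it is least; from there Jade < Ivan; Ivan < Nico; Nico < Jomo; Jomo < Tariq; Tariq < Zane; Zane < Ines; Ines < Sam; Sam < Ava; Ava < Dax; Dax < Uma; Uma < Isla, each given directly.

Jade < Ivan < Nico < Jomo < Tariq < Zane < Ines < Sam < Ava < Dax < Uma < Isla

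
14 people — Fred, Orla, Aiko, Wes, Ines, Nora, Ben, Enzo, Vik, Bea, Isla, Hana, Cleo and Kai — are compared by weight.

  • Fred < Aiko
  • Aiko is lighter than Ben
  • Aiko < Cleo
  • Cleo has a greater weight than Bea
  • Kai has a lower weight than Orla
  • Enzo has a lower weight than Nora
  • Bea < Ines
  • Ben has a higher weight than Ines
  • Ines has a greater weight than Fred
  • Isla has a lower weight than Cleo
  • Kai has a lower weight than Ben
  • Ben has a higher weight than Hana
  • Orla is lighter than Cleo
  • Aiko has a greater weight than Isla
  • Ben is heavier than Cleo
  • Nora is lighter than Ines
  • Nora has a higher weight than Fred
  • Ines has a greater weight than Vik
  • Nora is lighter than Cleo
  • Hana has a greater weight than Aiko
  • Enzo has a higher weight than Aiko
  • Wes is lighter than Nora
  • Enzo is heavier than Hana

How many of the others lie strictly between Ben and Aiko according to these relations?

5

The relations place Aiko below Ben. An element lies strictly between them when it is forced above Aiko and also forced below Ben.
Above Aiko: {Hana, Enzo, Nora, Ines, Cleo}. Below Ben: {Fred, Vik, Kai, Isla, Orla, Hana, Enzo, Bea, Wes, Nora, Ines, Cleo}.
Intersection: {Hana, Enzo, Nora, Ines, Cleo} — 5.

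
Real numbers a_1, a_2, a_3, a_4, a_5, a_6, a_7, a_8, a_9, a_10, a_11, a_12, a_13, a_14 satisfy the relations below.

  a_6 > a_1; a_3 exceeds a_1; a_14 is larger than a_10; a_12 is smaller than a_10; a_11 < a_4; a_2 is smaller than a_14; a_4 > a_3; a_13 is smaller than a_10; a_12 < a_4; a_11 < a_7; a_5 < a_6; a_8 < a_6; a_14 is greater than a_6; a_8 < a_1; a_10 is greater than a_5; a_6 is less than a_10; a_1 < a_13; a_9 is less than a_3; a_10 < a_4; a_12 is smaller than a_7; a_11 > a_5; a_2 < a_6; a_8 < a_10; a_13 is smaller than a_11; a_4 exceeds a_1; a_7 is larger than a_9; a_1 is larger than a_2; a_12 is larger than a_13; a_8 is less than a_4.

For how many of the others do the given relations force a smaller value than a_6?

The elements the relations force below a_6 are a_2, a_5, a_8, a_1 — no chain reaches any other.
That is 4.

4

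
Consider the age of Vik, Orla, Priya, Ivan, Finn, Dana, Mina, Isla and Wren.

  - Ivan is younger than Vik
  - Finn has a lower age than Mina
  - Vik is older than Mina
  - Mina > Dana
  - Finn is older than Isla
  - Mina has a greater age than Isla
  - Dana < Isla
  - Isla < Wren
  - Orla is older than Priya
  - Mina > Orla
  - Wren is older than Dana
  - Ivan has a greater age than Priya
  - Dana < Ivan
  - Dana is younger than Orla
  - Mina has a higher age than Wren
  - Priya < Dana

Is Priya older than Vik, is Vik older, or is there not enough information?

Link the given pairs in sequence: Priya < Dana; Dana < Isla; Isla < Wren; Wren < Mina; Mina < Vik.
Together: Priya < Dana < Isla < Wren < Mina < Vik.
So Vik is older.

Vik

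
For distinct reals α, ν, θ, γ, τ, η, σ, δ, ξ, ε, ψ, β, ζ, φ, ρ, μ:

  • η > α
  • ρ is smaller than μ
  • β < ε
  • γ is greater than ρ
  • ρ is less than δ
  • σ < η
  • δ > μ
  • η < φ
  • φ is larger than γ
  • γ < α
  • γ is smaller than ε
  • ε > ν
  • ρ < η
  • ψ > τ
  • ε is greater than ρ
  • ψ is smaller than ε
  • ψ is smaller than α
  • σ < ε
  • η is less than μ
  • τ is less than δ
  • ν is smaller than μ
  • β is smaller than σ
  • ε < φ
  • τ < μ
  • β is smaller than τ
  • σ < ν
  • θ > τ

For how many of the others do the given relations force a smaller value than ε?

The elements the relations force below ε are ρ, β, σ, γ, ν, τ, ψ — no chain reaches any other.
That is 7.

7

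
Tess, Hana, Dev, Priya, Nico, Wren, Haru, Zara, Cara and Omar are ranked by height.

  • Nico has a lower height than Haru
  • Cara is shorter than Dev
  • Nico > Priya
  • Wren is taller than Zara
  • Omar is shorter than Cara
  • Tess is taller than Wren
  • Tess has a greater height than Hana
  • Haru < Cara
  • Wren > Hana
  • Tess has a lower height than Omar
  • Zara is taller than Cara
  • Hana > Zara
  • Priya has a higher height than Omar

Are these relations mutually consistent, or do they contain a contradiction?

inconsistent

We have Cara < Zara stated directly, yet also Zara < Hana < Wren < Tess < Omar < Priya < Nico < Haru < Cara by chaining the others — so Zara < Cara. Contradiction.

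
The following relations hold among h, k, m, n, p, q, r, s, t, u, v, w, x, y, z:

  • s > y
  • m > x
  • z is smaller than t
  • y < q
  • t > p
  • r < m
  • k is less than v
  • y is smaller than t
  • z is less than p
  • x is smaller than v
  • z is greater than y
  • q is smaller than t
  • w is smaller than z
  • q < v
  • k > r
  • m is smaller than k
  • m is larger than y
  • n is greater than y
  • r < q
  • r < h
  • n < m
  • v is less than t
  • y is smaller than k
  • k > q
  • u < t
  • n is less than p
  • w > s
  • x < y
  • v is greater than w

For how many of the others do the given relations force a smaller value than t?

Directly below t: y, z, p, u, q, v.
One step further: x, r, w, n, k (11 so far).
One step further: s, m (13 so far).
No other element is forced below t by the given relations, so the count is 13.

13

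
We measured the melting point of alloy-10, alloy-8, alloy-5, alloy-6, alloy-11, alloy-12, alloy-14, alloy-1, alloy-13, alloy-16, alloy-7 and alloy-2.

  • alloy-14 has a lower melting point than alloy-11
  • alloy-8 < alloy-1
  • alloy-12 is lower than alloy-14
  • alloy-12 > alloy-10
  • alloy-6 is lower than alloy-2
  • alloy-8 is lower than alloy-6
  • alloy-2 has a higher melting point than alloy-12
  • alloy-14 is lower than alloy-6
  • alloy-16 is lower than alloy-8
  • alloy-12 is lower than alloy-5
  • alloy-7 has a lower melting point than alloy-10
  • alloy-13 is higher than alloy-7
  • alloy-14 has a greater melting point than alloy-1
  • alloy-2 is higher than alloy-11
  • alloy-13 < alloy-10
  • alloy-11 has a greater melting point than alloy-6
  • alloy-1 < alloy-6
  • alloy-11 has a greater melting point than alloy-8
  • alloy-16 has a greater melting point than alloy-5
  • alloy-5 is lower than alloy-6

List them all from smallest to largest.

Nothing is placed below alloy-7, so it is least; from there alloy-7 < alloy-13; alloy-13 < alloy-10; alloy-10 < alloy-12; alloy-12 < alloy-5; alloy-5 < alloy-16; alloy-16 < alloy-8; alloy-8 < alloy-1; alloy-1 < alloy-14; alloy-14 < alloy-6; alloy-6 < alloy-11; alloy-11 < alloy-2, each given directly.

alloy-7 < alloy-13 < alloy-10 < alloy-12 < alloy-5 < alloy-16 < alloy-8 < alloy-1 < alloy-14 < alloy-6 < alloy-11 < alloy-2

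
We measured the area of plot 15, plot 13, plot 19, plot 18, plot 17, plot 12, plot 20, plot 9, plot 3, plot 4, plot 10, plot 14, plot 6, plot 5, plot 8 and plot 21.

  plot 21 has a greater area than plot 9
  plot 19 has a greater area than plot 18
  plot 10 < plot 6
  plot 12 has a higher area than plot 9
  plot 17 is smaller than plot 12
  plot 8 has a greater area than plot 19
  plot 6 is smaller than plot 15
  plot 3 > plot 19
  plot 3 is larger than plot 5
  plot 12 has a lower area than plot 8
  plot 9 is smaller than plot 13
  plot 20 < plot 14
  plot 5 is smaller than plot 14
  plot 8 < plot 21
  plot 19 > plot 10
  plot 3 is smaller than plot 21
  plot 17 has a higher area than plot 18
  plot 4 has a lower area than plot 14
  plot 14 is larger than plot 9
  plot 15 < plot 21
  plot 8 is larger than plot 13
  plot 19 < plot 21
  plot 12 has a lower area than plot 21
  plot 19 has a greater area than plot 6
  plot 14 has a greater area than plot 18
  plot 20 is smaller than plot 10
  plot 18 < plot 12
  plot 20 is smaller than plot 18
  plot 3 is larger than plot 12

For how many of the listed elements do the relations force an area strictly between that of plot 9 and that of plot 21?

4

The relations place plot 9 below plot 21. An element lies strictly between them when it is forced above plot 9 and also forced below plot 21.
Above plot 9: {plot 13, plot 14, plot 12, plot 3, plot 8}. Below plot 21: {plot 20, plot 13, plot 18, plot 10, plot 6, plot 5, plot 19, plot 17, plot 12, plot 3, plot 15, plot 8}.
Intersection: {plot 13, plot 12, plot 3, plot 8} — 4.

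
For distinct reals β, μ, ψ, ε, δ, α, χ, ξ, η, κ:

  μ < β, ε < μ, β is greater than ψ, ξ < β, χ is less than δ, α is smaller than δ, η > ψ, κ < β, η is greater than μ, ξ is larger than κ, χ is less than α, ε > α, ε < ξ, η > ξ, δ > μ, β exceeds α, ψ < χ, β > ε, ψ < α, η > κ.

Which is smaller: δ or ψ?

ψ

Link the given pairs in sequence: ψ < χ; χ < α; α < ε; ε < μ; μ < δ.
Together: ψ < χ < α < ε < μ < δ.
So ψ < δ; ψ is the smaller of the two.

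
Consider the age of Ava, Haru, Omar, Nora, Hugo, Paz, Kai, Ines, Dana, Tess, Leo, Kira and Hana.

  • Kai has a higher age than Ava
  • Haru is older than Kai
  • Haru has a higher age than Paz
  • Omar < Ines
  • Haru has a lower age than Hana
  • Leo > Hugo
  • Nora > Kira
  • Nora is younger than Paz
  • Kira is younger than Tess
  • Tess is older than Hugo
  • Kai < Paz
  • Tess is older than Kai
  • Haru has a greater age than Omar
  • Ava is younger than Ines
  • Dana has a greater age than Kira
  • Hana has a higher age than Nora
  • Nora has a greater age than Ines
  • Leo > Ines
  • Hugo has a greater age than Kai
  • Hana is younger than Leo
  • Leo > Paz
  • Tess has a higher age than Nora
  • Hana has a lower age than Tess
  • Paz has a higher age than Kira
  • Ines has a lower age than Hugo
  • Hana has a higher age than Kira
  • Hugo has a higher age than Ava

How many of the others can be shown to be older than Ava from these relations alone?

9

The elements the relations force above Ava are Ines, Kai, Nora, Paz, Hugo, Haru, Hana, Leo, Tess — no chain reaches any other.
That is 9.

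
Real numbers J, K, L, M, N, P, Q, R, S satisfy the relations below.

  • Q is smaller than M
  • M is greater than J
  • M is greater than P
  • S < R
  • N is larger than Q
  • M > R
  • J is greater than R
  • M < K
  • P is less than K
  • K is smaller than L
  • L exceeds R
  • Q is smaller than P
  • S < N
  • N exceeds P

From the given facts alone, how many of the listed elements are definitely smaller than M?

5

Directly below M: Q, P, R, J.
One step further: S (5 so far).
No other element is forced below M by the given relations, so the count is 5.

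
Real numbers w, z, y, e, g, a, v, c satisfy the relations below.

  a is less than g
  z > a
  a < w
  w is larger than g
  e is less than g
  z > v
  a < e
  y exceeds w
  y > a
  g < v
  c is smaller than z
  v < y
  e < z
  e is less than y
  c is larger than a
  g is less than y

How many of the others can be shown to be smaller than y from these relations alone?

Directly below y: a, e, g, v, w.
No other element is forced below y by the given relations, so the count is 5.

5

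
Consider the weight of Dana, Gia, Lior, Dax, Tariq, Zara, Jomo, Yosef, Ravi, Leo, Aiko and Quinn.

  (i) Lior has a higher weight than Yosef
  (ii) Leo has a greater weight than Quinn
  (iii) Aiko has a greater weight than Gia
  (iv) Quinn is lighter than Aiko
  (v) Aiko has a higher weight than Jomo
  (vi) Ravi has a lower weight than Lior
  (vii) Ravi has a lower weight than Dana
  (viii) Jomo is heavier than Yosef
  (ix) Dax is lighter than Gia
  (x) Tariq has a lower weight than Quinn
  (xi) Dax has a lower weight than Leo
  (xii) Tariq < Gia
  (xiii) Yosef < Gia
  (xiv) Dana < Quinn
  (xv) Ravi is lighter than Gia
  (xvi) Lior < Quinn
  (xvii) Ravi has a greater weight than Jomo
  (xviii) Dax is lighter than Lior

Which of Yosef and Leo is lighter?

Yosef

Yosef < Jomo and Jomo < Ravi give Yosef < Ravi.
With Ravi < Dana: Yosef < Jomo < Ravi < Dana.
Then Dana < Quinn extends the chain to Quinn.
Then Quinn < Leo extends the chain to Leo.
So Yosef < Leo; Yosef is the lighter of the two.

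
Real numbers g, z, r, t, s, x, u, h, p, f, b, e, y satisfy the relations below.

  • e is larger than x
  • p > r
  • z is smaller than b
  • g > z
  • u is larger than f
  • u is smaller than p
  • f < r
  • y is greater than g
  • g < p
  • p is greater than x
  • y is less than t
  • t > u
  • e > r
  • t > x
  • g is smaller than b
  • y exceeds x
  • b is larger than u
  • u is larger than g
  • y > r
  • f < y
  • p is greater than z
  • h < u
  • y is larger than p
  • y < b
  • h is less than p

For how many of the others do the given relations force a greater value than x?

From x the given relations immediately reach p, y, t, e.
From those, b — 5 in total.
No other element is forced above x by the given relations, so the count is 5.

5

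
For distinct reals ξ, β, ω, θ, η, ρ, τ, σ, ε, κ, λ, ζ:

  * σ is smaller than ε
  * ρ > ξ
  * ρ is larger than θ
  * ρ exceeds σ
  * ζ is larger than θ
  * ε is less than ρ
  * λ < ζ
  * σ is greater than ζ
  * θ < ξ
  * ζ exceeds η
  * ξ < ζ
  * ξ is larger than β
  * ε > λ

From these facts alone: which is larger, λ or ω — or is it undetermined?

Following every chain through λ: above λ we get ζ, σ, ε, ρ.
ω is not reached, and no chain runs the other way from ω to λ.
So the given relations leave the order of λ and ω undetermined.

undetermined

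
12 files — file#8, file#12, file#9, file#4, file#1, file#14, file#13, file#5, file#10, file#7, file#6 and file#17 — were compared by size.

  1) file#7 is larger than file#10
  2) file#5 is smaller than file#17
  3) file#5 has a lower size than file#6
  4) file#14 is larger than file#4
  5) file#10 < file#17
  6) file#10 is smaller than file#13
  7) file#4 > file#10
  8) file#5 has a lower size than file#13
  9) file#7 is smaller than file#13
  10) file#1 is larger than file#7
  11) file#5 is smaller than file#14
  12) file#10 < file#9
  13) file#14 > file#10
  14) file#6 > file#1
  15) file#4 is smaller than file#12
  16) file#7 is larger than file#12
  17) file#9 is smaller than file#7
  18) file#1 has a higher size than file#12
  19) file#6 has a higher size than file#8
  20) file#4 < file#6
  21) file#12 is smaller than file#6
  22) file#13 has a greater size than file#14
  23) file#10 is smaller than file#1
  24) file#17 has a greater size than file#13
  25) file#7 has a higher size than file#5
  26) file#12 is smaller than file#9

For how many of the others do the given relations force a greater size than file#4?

Directly above file#4: file#12, file#14, file#6.
One step further: file#9, file#7, file#1, file#13 (7 so far).
One step further: file#17 (8 so far).
Nothing else is reachable above file#4; 8 in all.

8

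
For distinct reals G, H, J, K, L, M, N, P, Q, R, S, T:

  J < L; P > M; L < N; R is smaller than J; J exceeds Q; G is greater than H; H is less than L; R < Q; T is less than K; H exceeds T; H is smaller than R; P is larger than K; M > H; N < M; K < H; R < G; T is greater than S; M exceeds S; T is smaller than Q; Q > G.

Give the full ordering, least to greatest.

S < T < K < H < R < G < Q < J < L < N < M < P

Each adjacent pair is fixed by a given relation: S < T; T < K; K < H; H < R; R < G; G < Q; Q < J; J < L; L < N; N < M; M < P. Chaining them end to end gives the full order.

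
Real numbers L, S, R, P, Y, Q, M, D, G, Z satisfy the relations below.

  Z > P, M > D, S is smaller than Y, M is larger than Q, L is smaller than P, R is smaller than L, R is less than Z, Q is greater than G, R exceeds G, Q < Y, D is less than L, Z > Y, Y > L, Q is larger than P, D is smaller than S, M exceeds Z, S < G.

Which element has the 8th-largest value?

The consecutive relations fix a unique order: D < S < G < R < L < P < Q < Y < Z < M.
The 8th largest is G.

G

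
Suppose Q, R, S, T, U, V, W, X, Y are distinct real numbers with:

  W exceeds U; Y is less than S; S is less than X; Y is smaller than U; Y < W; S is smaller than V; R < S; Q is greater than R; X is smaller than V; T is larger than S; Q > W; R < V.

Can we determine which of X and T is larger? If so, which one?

undetermined

Following every chain through T: below T we get Y, R, S.
X is not reached, and no chain runs the other way from X to T.
So the given relations leave the order of T and X undetermined.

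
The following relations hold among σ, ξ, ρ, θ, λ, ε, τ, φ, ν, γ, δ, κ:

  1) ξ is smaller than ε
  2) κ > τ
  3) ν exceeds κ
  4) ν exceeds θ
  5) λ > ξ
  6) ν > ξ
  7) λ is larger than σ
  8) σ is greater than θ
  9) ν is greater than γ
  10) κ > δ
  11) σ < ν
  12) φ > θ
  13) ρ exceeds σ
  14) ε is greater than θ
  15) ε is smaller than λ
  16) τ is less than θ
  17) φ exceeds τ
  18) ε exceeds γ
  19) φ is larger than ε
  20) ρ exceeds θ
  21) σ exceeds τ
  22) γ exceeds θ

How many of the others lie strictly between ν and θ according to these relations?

The relations place θ below ν. An element lies strictly between them when it is forced above θ and also forced below ν.
Above θ: {σ, ρ, γ, ε, λ, φ}. Below ν: {τ, ξ, σ, γ, δ, κ}.
Intersection: {σ, γ} — 2.

2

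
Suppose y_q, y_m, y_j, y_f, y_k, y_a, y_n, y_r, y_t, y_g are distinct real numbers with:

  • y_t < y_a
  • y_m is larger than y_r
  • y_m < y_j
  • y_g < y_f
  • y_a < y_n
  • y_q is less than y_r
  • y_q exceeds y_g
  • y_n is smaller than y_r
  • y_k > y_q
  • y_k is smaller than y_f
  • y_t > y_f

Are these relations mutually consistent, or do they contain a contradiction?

consistent

The single ordering y_g < y_q < y_k < y_f < y_t < y_a < y_n < y_r < y_m < y_j satisfies every listed relation, so no contradiction arises.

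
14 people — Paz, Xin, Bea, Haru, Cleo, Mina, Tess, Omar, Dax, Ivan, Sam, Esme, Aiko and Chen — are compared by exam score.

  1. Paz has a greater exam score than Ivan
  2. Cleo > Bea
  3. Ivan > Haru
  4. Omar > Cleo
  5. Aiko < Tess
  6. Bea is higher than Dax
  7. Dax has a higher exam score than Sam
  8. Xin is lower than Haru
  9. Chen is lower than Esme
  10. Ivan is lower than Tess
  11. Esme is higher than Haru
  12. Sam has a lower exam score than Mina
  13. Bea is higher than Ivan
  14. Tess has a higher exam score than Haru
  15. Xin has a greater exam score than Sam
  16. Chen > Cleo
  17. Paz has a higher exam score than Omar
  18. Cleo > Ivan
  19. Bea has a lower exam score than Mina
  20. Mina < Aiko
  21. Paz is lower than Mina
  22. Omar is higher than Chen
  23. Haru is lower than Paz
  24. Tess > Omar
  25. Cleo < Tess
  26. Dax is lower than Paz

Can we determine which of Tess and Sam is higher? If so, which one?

Sam < Xin and Xin < Haru give Sam < Haru.
With Haru < Ivan: Sam < Xin < Haru < Ivan.
Then Ivan < Bea extends the chain to Bea.
Then Bea < Cleo extends the chain to Cleo.
With Cleo < Chen: Sam < Xin < Haru < Ivan < Bea < Cleo < Chen.
Then Chen < Omar extends the chain to Omar.
With Omar < Paz: Sam < Xin < Haru < Ivan < Bea < Cleo < Chen < Omar < Paz.
Then Paz < Mina extends the chain to Mina.
With Mina < Aiko: Sam < Xin < Haru < Ivan < Bea < Cleo < Chen < Omar < Paz < Mina < Aiko.
With Aiko < Tess: Sam < Xin < Haru < Ivan < Bea < Cleo < Chen < Omar < Paz < Mina < Aiko < Tess.
So Tess is higher.

Tess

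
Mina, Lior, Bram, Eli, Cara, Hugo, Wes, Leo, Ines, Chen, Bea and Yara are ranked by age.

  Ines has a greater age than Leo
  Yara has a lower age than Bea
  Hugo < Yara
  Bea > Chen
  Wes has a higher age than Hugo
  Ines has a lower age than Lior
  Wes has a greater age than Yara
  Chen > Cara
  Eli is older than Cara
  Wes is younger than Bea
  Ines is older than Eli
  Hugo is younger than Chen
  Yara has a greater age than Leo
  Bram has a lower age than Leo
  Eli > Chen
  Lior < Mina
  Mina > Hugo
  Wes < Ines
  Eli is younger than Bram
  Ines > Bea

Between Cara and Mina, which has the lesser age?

Cara

Cara < Chen and Chen < Eli give Cara < Eli.
Then Eli < Bram extends the chain to Bram.
Then Bram < Leo extends the chain to Leo.
With Leo < Yara: Cara < Chen < Eli < Bram < Leo < Yara.
Then Yara < Wes extends the chain to Wes.
With Wes < Bea: Cara < Chen < Eli < Bram < Leo < Yara < Wes < Bea.
With Bea < Ines: Cara < Chen < Eli < Bram < Leo < Yara < Wes < Bea < Ines.
Then Ines < Lior extends the chain to Lior.
With Lior < Mina: Cara < Chen < Eli < Bram < Leo < Yara < Wes < Bea < Ines < Lior < Mina.
So Cara < Mina; Cara is the younger of the two.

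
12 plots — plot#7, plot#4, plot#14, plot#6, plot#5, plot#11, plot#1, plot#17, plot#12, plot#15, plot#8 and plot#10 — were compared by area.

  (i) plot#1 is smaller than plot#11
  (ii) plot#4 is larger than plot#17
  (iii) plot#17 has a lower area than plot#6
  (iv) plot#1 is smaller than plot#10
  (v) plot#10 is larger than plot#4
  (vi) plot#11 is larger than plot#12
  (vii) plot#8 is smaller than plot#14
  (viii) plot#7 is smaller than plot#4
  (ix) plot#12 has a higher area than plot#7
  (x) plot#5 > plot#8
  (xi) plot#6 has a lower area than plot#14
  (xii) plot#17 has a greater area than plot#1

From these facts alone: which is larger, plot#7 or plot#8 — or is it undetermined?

Following every chain through plot#7: above plot#7 we get plot#12, plot#4, plot#10, plot#11.
plot#8 is not reached, and no chain runs the other way from plot#8 to plot#7.
So the given relations leave the order of plot#7 and plot#8 undetermined.

undetermined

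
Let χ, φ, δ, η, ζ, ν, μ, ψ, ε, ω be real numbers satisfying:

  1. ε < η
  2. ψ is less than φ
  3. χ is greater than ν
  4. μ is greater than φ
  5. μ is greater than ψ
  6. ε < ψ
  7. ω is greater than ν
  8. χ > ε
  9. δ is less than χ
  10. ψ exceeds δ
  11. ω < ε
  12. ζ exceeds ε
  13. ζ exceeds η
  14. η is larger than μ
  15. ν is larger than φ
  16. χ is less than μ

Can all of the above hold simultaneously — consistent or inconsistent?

Chaining the given relations yields ψ < φ < ν < ω < ε, so ψ < ε. But one relation states ε < ψ. These cannot both hold.

inconsistent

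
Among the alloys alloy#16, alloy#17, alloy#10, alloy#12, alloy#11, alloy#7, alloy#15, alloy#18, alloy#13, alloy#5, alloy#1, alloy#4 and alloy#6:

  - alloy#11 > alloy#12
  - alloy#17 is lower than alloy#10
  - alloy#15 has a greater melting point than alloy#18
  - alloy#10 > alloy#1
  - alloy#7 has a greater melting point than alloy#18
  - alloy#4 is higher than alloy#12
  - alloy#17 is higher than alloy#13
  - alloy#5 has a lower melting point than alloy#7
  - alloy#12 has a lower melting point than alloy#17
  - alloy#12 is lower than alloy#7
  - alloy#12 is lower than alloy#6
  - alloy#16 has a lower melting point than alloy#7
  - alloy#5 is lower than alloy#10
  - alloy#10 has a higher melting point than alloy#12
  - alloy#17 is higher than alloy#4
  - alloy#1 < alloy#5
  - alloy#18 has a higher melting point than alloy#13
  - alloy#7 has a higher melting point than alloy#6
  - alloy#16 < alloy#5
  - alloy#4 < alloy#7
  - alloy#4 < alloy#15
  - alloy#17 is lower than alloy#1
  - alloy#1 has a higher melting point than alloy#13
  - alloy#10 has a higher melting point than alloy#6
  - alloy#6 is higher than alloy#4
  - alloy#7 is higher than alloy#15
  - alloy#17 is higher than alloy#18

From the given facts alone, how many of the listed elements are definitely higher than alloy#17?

4

From alloy#17 the given relations immediately reach alloy#1, alloy#10.
From those, alloy#5 — 3 in total.
From those, alloy#7 — 4 in total.
No other element is forced above alloy#17 by the given relations, so the count is 4.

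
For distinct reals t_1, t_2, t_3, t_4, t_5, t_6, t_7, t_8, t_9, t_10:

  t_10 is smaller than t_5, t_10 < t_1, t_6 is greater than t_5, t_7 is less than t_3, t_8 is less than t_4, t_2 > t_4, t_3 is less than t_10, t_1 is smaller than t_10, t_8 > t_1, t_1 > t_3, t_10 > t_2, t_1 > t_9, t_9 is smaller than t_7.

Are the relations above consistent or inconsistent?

We have t_10 < t_1 stated directly, yet also t_1 < t_8 < t_4 < t_2 < t_10 by chaining the others — so t_1 < t_10. Contradiction.

inconsistent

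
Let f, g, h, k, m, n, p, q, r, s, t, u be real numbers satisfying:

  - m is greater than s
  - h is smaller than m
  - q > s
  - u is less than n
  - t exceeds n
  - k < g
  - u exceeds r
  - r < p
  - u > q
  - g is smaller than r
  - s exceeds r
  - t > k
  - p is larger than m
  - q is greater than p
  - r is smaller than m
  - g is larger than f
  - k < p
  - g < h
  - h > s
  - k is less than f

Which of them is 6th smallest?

h

Piecing the relations together gives one ordering: k < f < g < r < s < h < m < p < q < u < n < t.
The 6th smallest is h.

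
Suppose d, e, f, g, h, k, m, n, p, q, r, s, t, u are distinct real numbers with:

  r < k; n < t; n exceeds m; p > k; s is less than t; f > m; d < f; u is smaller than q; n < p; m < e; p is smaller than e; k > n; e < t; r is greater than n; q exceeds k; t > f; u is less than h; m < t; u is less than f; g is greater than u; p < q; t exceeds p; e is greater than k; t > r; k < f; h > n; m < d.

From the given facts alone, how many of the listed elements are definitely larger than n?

8

From n the given relations immediately reach r, k, p, h, t.
From those, e, f, q — 8 in total.
Nothing else is reachable above n; 8 in all.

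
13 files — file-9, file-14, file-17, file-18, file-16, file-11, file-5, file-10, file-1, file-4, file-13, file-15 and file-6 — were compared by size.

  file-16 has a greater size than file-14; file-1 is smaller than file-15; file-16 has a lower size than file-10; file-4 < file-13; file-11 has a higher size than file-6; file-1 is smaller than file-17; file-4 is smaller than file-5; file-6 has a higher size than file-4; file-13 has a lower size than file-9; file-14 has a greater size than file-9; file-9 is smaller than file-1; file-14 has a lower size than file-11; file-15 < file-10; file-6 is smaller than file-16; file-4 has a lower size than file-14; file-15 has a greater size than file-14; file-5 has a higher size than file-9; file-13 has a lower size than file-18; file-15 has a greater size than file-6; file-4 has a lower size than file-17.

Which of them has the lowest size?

Chaining upward from file-4: directly above it, file-13, file-6, file-14, file-17, file-5; then file-18, file-9, file-11, file-15, file-16; then file-1, file-10.
That covers every other element, and nothing is given below file-4, so file-4 is the lowest size.

file-4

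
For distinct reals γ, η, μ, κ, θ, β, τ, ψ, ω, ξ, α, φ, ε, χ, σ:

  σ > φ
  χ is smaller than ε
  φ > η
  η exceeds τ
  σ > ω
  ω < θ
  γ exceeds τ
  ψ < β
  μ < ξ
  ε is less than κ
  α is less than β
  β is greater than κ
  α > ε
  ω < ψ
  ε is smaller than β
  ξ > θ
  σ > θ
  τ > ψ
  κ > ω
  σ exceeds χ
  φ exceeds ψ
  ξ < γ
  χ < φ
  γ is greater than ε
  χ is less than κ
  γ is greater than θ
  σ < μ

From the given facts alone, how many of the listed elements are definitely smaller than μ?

8

From μ the given relations immediately reach σ.
From those, ω, χ, θ, φ — 5 in total.
From those, ψ, η — 7 in total.
From those, τ — 8 in total.
No other element is forced below μ by the given relations, so the count is 8.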